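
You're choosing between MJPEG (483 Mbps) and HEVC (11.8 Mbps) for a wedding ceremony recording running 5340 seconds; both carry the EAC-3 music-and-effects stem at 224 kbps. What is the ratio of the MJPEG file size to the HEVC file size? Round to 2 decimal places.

40.19

Audio: 224 kbps = 0.224 Mbps.
MJPEG: 483.224 Mbps × 5340 s = 2580416.2 Mb = 322.552 GB.
HEVC: 12.024 Mbps × 5340 s = 64208.2 Mb = 8.026 GB.
Ratio: 322.552 / 8.026 = 40.188.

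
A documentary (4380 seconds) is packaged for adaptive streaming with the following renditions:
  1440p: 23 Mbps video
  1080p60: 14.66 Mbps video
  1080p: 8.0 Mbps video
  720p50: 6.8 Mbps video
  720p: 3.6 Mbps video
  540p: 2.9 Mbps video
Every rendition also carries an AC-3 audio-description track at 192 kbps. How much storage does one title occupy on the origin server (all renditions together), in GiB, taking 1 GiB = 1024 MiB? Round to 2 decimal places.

Audio: 192 kbps = 0.192 Mbps.
Sum of rendition bitrates: (23+0.192) + (14.66+0.192) + (8.0+0.192) + (6.8+0.192) + (3.6+0.192) + (2.9+0.192) = 60.112 Mbps.
× 4380 s = 263,291 Mb = 32,911 MB = 30.65 GiB.

30.65 GiB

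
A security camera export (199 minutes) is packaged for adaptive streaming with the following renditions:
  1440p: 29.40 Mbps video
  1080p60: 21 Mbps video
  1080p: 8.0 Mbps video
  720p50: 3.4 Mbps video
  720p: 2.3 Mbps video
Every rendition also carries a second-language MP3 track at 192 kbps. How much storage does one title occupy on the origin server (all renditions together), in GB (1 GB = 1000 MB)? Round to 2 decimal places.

97.10 GB

199 min = 11940 s
Audio: 192 kbps = 0.192 Mbps.
Sum of rendition bitrates: (29.40+0.192) + (21+0.192) + (8.0+0.192) + (3.4+0.192) + (2.3+0.192) = 65.060 Mbps.
× 11940 s = 776,816 Mb = 97,102 MB = 97.10 GB.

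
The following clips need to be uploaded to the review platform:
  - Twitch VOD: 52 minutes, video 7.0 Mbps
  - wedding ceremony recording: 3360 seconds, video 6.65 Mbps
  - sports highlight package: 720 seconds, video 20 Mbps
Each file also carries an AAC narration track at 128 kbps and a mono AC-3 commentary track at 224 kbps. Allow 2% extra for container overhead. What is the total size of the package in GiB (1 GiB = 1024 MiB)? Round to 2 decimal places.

Audio total: 128 + 224 = 352 kbps = 0.352 Mbps.
Twitch VOD: 7.352 Mbps × 3120 s × 1.02 = 23397.0 Mb
wedding ceremony recording: 7.002 Mbps × 3360 s × 1.02 = 23997.3 Mb
sports highlight package: 20.352 Mbps × 720 s × 1.02 = 14946.5 Mb
Total: 62340.8 Mb = 7792.6 MB.
= 7.257 GiB.

7.26 GiB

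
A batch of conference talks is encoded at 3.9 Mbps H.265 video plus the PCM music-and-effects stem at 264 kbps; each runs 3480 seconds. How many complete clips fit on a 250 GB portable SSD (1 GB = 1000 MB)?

138

Audio: 264 kbps = 0.264 Mbps.
Total bitrate: 4.164 Mbps.
Per item: 4.164 Mbps × 3480 s = 14,491 Mb = 1,811 MB.
Capacity: 250 GB = 2,000,000 Mb; 138.02 items → 138 complete.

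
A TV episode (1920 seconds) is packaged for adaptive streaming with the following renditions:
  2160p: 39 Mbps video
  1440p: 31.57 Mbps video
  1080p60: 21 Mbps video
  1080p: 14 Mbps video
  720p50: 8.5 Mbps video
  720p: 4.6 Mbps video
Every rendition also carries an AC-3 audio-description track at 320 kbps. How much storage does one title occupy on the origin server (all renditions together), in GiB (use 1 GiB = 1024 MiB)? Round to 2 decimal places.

Audio: 320 kbps = 0.320 Mbps.
Sum of rendition bitrates: (39+0.320) + (31.57+0.320) + (21+0.320) + (14+0.320) + (8.5+0.320) + (4.6+0.320) = 120.590 Mbps.
× 1920 s = 231,533 Mb = 28,942 MB = 26.95 GiB.

26.95 GiB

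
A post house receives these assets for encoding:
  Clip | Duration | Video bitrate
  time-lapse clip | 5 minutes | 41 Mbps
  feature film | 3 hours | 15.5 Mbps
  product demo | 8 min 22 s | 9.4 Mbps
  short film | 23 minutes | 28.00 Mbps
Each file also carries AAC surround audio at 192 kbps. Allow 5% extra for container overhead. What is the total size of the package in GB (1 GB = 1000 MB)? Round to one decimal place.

Audio: 192 kbps = 0.192 Mbps.
time-lapse clip: 41.192 Mbps × 300 s × 1.05 = 12975.5 Mb
feature film: 15.692 Mbps × 10800 s × 1.05 = 177947.3 Mb
product demo: 9.592 Mbps × 502 s × 1.05 = 5055.9 Mb
short film: 28.192 Mbps × 1380 s × 1.05 = 40850.2 Mb
Total: 236828.9 Mb = 29603.6 MB.
= 29.60 GB.

29.6 GB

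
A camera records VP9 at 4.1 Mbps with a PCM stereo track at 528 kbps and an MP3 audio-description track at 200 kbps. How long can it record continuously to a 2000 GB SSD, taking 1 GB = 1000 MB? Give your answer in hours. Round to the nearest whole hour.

921 hours

Audio total: 528 + 200 = 728 kbps = 0.728 Mbps.
Total bitrate: 4.1 + 0.728 = 4.828 Mbps.
Capacity: 2000 GB = 16,000,000 Mb.
Recording time: 16,000,000 / 4.828 = 3,314,002 s ≈ 921 hours.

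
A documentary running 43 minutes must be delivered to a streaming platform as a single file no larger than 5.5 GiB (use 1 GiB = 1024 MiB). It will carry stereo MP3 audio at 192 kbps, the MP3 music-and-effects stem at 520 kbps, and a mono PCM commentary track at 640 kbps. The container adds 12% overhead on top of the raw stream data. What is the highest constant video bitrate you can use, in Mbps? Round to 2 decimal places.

Budget: 5.5 GiB = 47244.6 Mb.
Stream payload after overhead: 47244.6 / 1.12 = 42182.7 Mb.
43 min = 2580 s
Total bitrate budget: 42182.7 Mb / 2580 s = 16.350 Mbps.
Audio total: 192 + 520 + 640 = 1352 kbps = 1.352 Mbps.
Video: 16.350 − 1.352 = 14.998 Mbps.

15.00 Mbps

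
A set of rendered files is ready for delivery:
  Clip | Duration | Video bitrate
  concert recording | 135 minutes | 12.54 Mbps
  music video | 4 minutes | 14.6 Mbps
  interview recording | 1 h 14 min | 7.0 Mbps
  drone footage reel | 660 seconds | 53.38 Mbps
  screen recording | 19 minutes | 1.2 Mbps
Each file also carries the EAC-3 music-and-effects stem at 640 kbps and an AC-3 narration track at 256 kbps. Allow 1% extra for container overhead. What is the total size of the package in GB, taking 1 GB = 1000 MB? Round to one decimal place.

Audio total: 640 + 256 = 896 kbps = 0.896 Mbps.
concert recording: 13.436 Mbps × 8100 s × 1.01 = 109919.9 Mb
music video: 15.496 Mbps × 240 s × 1.01 = 3756.2 Mb
interview recording: 7.896 Mbps × 4440 s × 1.01 = 35408.8 Mb
drone footage reel: 54.276 Mbps × 660 s × 1.01 = 36180.4 Mb
screen recording: 2.096 Mbps × 1140 s × 1.01 = 2413.3 Mb
Total: 187678.7 Mb = 23459.8 MB.
= 23.46 GB.

23.5 GB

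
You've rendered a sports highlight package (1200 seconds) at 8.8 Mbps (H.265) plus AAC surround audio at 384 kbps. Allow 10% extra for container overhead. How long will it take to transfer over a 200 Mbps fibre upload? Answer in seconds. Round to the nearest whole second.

Audio: 384 kbps = 0.384 Mbps.
Total bitrate: 9.184 Mbps.
File: 9.184 Mbps × 1200 s = 11020.8 Mb.
With 10% container overhead: ×1.10. → 12122.9 Mb.
At 200 Mbps: 12122.9 / 200 = 60.6 s ≈ 60.6 seconds.

61 seconds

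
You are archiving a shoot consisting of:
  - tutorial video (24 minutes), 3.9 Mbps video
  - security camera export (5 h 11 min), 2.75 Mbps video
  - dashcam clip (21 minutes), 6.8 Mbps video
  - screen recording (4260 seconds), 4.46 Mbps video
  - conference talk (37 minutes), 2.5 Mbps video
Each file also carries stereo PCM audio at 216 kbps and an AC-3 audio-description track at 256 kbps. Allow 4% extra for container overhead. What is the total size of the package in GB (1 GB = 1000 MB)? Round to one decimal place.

13.4 GB

Audio total: 216 + 256 = 472 kbps = 0.472 Mbps.
tutorial video: 4.372 Mbps × 1440 s × 1.04 = 6547.5 Mb
security camera export: 3.222 Mbps × 18660 s × 1.04 = 62527.4 Mb
dashcam clip: 7.272 Mbps × 1260 s × 1.04 = 9529.2 Mb
screen recording: 4.932 Mbps × 4260 s × 1.04 = 21850.7 Mb
conference talk: 2.972 Mbps × 2220 s × 1.04 = 6861.8 Mb
Total: 107316.6 Mb = 13414.6 MB.
= 13.41 GB.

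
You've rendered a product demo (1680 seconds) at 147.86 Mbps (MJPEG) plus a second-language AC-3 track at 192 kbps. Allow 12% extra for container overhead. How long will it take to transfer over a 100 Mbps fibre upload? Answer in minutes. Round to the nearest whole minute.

46 minutes

Audio: 192 kbps = 0.192 Mbps.
Total bitrate: 148.052 Mbps.
File: 148.052 Mbps × 1680 s = 248727.4 Mb.
With 12% container overhead: ×1.12. → 278574.6 Mb.
At 100 Mbps: 278574.6 / 100 = 2785.7 s ≈ 46.4 minutes.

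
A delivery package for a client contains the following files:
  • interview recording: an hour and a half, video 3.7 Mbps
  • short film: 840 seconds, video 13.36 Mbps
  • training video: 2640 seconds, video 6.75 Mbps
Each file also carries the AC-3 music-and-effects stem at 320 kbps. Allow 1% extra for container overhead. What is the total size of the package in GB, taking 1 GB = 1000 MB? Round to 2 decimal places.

6.55 GB

Audio: 320 kbps = 0.320 Mbps.
interview recording: 4.020 Mbps × 5400 s × 1.01 = 21925.1 Mb
short film: 13.680 Mbps × 840 s × 1.01 = 11606.1 Mb
training video: 7.070 Mbps × 2640 s × 1.01 = 18851.4 Mb
Total: 52382.6 Mb = 6547.8 MB.
= 6.548 GB.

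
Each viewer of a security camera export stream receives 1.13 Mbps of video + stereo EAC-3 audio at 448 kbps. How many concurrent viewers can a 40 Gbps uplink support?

Audio: 448 kbps = 0.448 Mbps.
Per-viewer media rate: 1.578 Mbps.
40 Gbps = 40,000 Mbps; 40,000 / 1.578 = 25348.54 → 25348 viewers.

25348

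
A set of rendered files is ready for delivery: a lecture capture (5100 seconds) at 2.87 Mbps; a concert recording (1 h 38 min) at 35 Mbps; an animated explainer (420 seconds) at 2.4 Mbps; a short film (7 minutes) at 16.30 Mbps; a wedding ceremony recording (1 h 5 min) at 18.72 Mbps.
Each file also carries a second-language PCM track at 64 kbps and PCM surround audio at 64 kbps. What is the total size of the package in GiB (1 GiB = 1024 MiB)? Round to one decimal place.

35.3 GiB

Audio total: 64 + 64 = 128 kbps = 0.128 Mbps.
lecture capture: 2.998 Mbps × 5100 s = 15289.8 Mb
concert recording: 35.128 Mbps × 5880 s = 206552.6 Mb
animated explainer: 2.528 Mbps × 420 s = 1061.8 Mb
short film: 16.428 Mbps × 420 s = 6899.8 Mb
wedding ceremony recording: 18.848 Mbps × 3900 s = 73507.2 Mb
Total: 303311.2 Mb = 37913.9 MB.
= 35.31 GiB.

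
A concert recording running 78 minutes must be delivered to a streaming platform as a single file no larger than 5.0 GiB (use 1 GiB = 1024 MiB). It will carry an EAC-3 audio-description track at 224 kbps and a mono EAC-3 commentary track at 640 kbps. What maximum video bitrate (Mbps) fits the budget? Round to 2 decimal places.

8.31 Mbps

Budget: 5.0 GiB = 42949.7 Mb.
78 min = 4680 s
Total bitrate budget: 42949.7 Mb / 4680 s = 9.177 Mbps.
Audio total: 224 + 640 = 864 kbps = 0.864 Mbps.
Video: 9.177 − 0.864 = 8.313 Mbps.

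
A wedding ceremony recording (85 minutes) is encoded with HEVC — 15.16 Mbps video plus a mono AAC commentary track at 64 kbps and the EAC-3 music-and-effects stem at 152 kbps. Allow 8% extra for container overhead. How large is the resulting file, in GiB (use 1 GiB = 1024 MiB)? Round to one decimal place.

9.9 GiB

85 min = 5100 s
Audio total: 64 + 152 = 216 kbps = 0.216 Mbps.
Total bitrate: 15.16 + 0.216 = 15.376 Mbps.
Stream data: 15.376 Mbps × 5100 s = 78417.6 Mb.
With 8% container overhead: ×1.08.
84,691 Mb = 10,586,376,000 bytes ÷ 1,073,741,824 = 9.859 GiB.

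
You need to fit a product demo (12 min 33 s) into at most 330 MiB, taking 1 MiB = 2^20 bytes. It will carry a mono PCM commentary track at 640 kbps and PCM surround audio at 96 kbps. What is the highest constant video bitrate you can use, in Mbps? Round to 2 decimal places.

Budget: 330 MiB = 2768.2 Mb.
12 min 33 s = 753 s
Total bitrate budget: 2768.2 Mb / 753 s = 3.676 Mbps.
Audio total: 640 + 96 = 736 kbps = 0.736 Mbps.
Video: 3.676 − 0.736 = 2.940 Mbps.

2.94 Mbps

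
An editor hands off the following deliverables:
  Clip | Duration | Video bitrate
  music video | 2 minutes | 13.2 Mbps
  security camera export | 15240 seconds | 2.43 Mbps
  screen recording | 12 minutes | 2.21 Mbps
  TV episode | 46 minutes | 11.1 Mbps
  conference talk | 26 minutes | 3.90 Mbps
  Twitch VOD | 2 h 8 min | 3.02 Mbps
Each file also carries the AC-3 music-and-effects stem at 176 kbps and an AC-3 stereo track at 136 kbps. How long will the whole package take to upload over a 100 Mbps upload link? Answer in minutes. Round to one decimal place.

Audio total: 176 + 136 = 312 kbps = 0.312 Mbps.
music video: 13.512 Mbps × 120 s = 1621.4 Mb
security camera export: 2.742 Mbps × 15240 s = 41788.1 Mb
screen recording: 2.522 Mbps × 720 s = 1815.8 Mb
TV episode: 11.412 Mbps × 2760 s = 31497.1 Mb
conference talk: 4.212 Mbps × 1560 s = 6570.7 Mb
Twitch VOD: 3.332 Mbps × 7680 s = 25589.8 Mb
Total: 108883.0 Mb = 13610.4 MB.
At 100 Mbps: 108883.0 / 100 = 1089 s ≈ 18.1 minutes.

18.1 minutes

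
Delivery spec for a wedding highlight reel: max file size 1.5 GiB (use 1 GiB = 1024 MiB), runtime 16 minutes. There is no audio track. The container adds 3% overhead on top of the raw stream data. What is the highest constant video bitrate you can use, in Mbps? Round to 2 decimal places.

13.03 Mbps

Budget: 1.5 GiB = 12884.9 Mb.
Stream payload after overhead: 12884.9 / 1.03 = 12509.6 Mb.
16 min = 960 s
Total bitrate budget: 12509.6 Mb / 960 s = 13.031 Mbps.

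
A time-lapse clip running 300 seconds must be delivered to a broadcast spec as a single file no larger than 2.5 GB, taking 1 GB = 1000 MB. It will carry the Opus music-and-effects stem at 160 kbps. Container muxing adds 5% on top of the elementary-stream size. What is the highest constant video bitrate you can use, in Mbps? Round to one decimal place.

Budget: 2.5 GB = 20000.0 Mb.
Stream payload after overhead: 20000.0 / 1.05 = 19047.6 Mb.
Total bitrate budget: 19047.6 Mb / 300 s = 63.492 Mbps.
Audio: 160 kbps = 0.160 Mbps.
Video: 63.492 − 0.160 = 63.332 Mbps.

63.3 Mbps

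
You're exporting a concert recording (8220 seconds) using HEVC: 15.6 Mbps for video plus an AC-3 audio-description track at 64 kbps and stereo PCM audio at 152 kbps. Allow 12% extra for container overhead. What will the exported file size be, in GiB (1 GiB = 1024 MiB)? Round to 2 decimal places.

16.95 GiB

Audio total: 64 + 152 = 216 kbps = 0.216 Mbps.
Total bitrate: 15.6 + 0.216 = 15.816 Mbps.
Stream data: 15.816 Mbps × 8220 s = 130007.5 Mb.
With 12% container overhead: ×1.12.
145,608 Mb = 18,201,052,800 bytes ÷ 1,073,741,824 = 16.95 GiB.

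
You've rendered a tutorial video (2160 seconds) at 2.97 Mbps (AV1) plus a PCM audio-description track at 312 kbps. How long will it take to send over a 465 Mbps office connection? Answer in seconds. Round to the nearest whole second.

15 seconds

Audio: 312 kbps = 0.312 Mbps.
Total bitrate: 3.282 Mbps.
File: 3.282 Mbps × 2160 s = 7089.1 Mb.
At 465 Mbps: 7089.1 / 465 = 15.2 s ≈ 15.2 seconds.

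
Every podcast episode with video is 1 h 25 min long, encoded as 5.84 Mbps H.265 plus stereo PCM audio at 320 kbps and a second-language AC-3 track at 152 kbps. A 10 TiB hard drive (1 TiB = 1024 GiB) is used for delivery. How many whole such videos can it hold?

2732

1 h 25 min = 85 min = 5100 s
Audio total: 320 + 152 = 472 kbps = 0.472 Mbps.
Total bitrate: 6.312 Mbps.
Per item: 6.312 Mbps × 5100 s = 32,191 Mb = 4,024 MB.
Capacity: 10 TiB = 87,960,930 Mb; 2732.45 items → 2732 complete.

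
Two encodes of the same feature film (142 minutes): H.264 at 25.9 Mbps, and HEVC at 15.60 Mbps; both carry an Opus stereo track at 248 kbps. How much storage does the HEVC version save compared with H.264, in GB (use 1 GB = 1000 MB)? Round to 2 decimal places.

10.97 GB

142 min = 8520 s
Audio: 248 kbps = 0.248 Mbps.
H.264: 26.148 Mbps × 8520 s = 222781.0 Mb = 27.848 GB.
HEVC: 15.848 Mbps × 8520 s = 135025.0 Mb = 16.878 GB.
Saving: 27.848 − 16.878 = 10.970 GB.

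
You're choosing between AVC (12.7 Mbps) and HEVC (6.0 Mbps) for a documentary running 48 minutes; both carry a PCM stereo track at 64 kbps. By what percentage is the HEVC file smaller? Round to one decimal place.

48 min = 2880 s
Audio: 64 kbps = 0.064 Mbps.
AVC: 12.764 Mbps × 2880 s = 36760.3 Mb = 4.595 GB.
HEVC: 6.064 Mbps × 2880 s = 17464.3 Mb = 2.183 GB.
Reduction: (1 − 2.183/4.595) × 100 = 52.49%.

52.5%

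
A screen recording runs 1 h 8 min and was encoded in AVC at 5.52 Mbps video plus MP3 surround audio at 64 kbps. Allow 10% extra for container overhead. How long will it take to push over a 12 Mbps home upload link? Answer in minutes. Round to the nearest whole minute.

1 h 8 min = 68 min = 4080 s
Audio: 64 kbps = 0.064 Mbps.
Total bitrate: 5.584 Mbps.
File: 5.584 Mbps × 4080 s = 22782.7 Mb.
With 10% container overhead: ×1.10. → 25061.0 Mb.
At 12 Mbps: 25061.0 / 12 = 2088.4 s ≈ 34.8 minutes.

35 minutes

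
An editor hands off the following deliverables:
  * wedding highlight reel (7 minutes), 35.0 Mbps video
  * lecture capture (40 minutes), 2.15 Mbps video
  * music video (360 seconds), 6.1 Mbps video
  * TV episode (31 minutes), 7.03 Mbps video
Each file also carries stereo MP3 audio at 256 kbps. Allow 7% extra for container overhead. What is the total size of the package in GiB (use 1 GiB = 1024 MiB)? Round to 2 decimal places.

Audio: 256 kbps = 0.256 Mbps.
wedding highlight reel: 35.256 Mbps × 420 s × 1.07 = 15844.0 Mb
lecture capture: 2.406 Mbps × 2400 s × 1.07 = 6178.6 Mb
music video: 6.356 Mbps × 360 s × 1.07 = 2448.3 Mb
TV episode: 7.286 Mbps × 1860 s × 1.07 = 14500.6 Mb
Total: 38971.6 Mb = 4871.4 MB.
= 4.537 GiB.

4.54 GiB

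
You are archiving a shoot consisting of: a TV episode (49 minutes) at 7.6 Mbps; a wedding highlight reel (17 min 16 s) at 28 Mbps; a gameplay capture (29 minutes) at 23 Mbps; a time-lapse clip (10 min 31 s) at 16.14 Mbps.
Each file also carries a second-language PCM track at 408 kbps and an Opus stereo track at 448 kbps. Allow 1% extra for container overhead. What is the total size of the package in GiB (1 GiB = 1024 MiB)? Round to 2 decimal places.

Audio total: 408 + 448 = 856 kbps = 0.856 Mbps.
TV episode: 8.456 Mbps × 2940 s × 1.01 = 25109.2 Mb
wedding highlight reel: 28.856 Mbps × 1036 s × 1.01 = 30193.8 Mb
gameplay capture: 23.856 Mbps × 1740 s × 1.01 = 41924.5 Mb
time-lapse clip: 16.996 Mbps × 631 s × 1.01 = 10831.7 Mb
Total: 108059.3 Mb = 13507.4 MB.
= 12.58 GiB.

12.58 GiB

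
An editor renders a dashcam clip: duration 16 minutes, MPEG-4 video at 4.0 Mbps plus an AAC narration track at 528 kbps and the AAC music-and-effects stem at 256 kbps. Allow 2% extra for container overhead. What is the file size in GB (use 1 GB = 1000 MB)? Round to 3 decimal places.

16 min = 960 s
Audio total: 528 + 256 = 784 kbps = 0.784 Mbps.
Total bitrate: 4.0 + 0.784 = 4.784 Mbps.
Stream data: 4.784 Mbps × 960 s = 4592.6 Mb.
With 2% container overhead: ×1.02.
4,684 Mb ÷ 8 = 585.6 MB → 0.5856 GB.

0.586 GB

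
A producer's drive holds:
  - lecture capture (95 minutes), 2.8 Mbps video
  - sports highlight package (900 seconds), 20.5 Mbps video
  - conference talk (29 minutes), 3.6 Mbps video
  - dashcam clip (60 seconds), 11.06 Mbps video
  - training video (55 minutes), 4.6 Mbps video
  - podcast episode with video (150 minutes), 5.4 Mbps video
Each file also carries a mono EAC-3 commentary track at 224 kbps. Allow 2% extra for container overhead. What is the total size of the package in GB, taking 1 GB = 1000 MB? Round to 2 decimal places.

Audio: 224 kbps = 0.224 Mbps.
lecture capture: 3.024 Mbps × 5700 s × 1.02 = 17581.5 Mb
sports highlight package: 20.724 Mbps × 900 s × 1.02 = 19024.6 Mb
conference talk: 3.824 Mbps × 1740 s × 1.02 = 6786.8 Mb
dashcam clip: 11.284 Mbps × 60 s × 1.02 = 690.6 Mb
training video: 4.824 Mbps × 3300 s × 1.02 = 16237.6 Mb
podcast episode with video: 5.624 Mbps × 9000 s × 1.02 = 51628.3 Mb
Total: 111949.5 Mb = 13993.7 MB.
= 13.99 GB.

13.99 GB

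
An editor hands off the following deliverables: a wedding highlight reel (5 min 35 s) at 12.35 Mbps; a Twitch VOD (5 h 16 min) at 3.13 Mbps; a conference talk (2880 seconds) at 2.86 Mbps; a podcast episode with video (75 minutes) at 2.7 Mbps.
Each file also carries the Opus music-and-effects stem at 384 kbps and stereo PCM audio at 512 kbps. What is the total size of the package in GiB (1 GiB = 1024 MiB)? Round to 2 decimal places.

Audio total: 384 + 512 = 896 kbps = 0.896 Mbps.
wedding highlight reel: 13.246 Mbps × 335 s = 4437.4 Mb
Twitch VOD: 4.026 Mbps × 18960 s = 76333.0 Mb
conference talk: 3.756 Mbps × 2880 s = 10817.3 Mb
podcast episode with video: 3.596 Mbps × 4500 s = 16182.0 Mb
Total: 107769.6 Mb = 13471.2 MB.
= 12.55 GiB.

12.55 GiB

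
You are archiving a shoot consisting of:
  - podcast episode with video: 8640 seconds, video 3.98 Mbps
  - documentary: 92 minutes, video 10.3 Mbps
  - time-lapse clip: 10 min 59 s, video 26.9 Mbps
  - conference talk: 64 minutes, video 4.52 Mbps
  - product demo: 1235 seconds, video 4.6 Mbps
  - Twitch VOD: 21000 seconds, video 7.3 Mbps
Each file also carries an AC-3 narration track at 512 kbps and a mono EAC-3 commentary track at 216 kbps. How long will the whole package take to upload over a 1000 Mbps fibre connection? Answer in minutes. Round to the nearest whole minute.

Audio total: 512 + 216 = 728 kbps = 0.728 Mbps.
podcast episode with video: 4.708 Mbps × 8640 s = 40677.1 Mb
documentary: 11.028 Mbps × 5520 s = 60874.6 Mb
time-lapse clip: 27.628 Mbps × 659 s = 18206.9 Mb
conference talk: 5.248 Mbps × 3840 s = 20152.3 Mb
product demo: 5.328 Mbps × 1235 s = 6580.1 Mb
Twitch VOD: 8.028 Mbps × 21000 s = 168588.0 Mb
Total: 315078.9 Mb = 39384.9 MB.
At 1000 Mbps: 315078.9 / 1000 = 315 s ≈ 5.25 minutes.

5 minutes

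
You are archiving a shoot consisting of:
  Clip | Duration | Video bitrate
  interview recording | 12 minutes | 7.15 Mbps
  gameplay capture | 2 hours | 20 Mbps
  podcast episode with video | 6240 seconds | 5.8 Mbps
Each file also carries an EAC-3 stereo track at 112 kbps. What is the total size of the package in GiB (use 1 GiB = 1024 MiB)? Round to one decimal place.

21.8 GiB

Audio: 112 kbps = 0.112 Mbps.
interview recording: 7.262 Mbps × 720 s = 5228.6 Mb
gameplay capture: 20.112 Mbps × 7200 s = 144806.4 Mb
podcast episode with video: 5.912 Mbps × 6240 s = 36890.9 Mb
Total: 186925.9 Mb = 23365.7 MB.
= 21.76 GiB.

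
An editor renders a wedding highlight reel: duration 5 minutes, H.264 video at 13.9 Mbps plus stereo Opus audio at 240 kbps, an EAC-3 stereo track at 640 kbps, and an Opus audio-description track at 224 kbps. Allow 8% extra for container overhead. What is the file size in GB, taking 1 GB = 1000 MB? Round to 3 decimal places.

0.608 GB

5 min = 300 s
Audio total: 240 + 640 + 224 = 1104 kbps = 1.104 Mbps.
Total bitrate: 13.9 + 1.104 = 15.004 Mbps.
Stream data: 15.004 Mbps × 300 s = 4501.2 Mb.
With 8% container overhead: ×1.08.
4,861 Mb ÷ 8 = 607.7 MB → 0.6077 GB.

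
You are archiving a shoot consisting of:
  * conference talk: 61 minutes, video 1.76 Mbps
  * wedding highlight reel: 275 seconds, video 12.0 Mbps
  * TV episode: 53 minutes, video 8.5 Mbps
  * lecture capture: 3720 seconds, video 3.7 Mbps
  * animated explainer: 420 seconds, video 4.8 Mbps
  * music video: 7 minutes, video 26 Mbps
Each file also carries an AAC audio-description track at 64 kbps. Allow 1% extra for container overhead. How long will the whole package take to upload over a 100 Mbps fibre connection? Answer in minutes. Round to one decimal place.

Audio: 64 kbps = 0.064 Mbps.
conference talk: 1.824 Mbps × 3660 s × 1.01 = 6742.6 Mb
wedding highlight reel: 12.064 Mbps × 275 s × 1.01 = 3350.8 Mb
TV episode: 8.564 Mbps × 3180 s × 1.01 = 27505.9 Mb
lecture capture: 3.764 Mbps × 3720 s × 1.01 = 14142.1 Mb
animated explainer: 4.864 Mbps × 420 s × 1.01 = 2063.3 Mb
music video: 26.064 Mbps × 420 s × 1.01 = 11056.3 Mb
Total: 64861.0 Mb = 8107.6 MB.
At 100 Mbps: 64861.0 / 100 = 649 s ≈ 10.8 minutes.

10.8 minutes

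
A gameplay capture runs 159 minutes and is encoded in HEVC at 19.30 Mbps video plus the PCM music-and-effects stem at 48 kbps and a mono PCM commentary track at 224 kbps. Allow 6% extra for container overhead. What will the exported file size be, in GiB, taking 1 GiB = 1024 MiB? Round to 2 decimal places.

159 min = 9540 s
Audio total: 48 + 224 = 272 kbps = 0.272 Mbps.
Total bitrate: 19.30 + 0.272 = 19.572 Mbps.
Stream data: 19.572 Mbps × 9540 s = 186716.9 Mb.
With 6% container overhead: ×1.06.
197,920 Mb = 24,739,986,600 bytes ÷ 1,073,741,824 = 23.04 GiB.

23.04 GiB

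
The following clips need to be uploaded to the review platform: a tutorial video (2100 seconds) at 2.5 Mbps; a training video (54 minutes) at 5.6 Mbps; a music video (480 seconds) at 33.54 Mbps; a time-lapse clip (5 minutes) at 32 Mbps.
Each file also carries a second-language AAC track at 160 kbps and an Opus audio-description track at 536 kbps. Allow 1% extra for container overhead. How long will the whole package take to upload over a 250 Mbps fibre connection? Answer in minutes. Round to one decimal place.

Audio total: 160 + 536 = 696 kbps = 0.696 Mbps.
tutorial video: 3.196 Mbps × 2100 s × 1.01 = 6778.7 Mb
training video: 6.296 Mbps × 3240 s × 1.01 = 20603.0 Mb
music video: 34.236 Mbps × 480 s × 1.01 = 16597.6 Mb
time-lapse clip: 32.696 Mbps × 300 s × 1.01 = 9906.9 Mb
Total: 53886.2 Mb = 6735.8 MB.
At 250 Mbps: 53886.2 / 250 = 216 s ≈ 3.59 minutes.

3.6 minutes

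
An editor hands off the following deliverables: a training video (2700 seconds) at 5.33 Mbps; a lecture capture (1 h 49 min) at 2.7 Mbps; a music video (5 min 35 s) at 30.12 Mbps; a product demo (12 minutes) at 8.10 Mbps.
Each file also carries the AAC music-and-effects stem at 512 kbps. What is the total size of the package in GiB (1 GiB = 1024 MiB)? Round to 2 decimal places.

Audio: 512 kbps = 0.512 Mbps.
training video: 5.842 Mbps × 2700 s = 15773.4 Mb
lecture capture: 3.212 Mbps × 6540 s = 21006.5 Mb
music video: 30.632 Mbps × 335 s = 10261.7 Mb
product demo: 8.612 Mbps × 720 s = 6200.6 Mb
Total: 53242.2 Mb = 6655.3 MB.
= 6.198 GiB.

6.20 GiB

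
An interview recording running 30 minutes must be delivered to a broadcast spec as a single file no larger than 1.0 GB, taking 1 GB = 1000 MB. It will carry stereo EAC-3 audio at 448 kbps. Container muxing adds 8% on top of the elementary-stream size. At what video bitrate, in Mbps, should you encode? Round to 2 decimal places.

3.67 Mbps

Budget: 1.0 GB = 8000.0 Mb.
Stream payload after overhead: 8000.0 / 1.08 = 7407.4 Mb.
30 min = 1800 s
Total bitrate budget: 7407.4 Mb / 1800 s = 4.115 Mbps.
Audio: 448 kbps = 0.448 Mbps.
Video: 4.115 − 0.448 = 3.667 Mbps.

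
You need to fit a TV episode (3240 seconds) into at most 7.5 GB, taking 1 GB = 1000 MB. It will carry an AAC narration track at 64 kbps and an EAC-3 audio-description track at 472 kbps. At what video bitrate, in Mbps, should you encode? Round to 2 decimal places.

Budget: 7.5 GB = 60000.0 Mb.
Total bitrate budget: 60000.0 Mb / 3240 s = 18.519 Mbps.
Audio total: 64 + 472 = 536 kbps = 0.536 Mbps.
Video: 18.519 − 0.536 = 17.983 Mbps.

17.98 Mbps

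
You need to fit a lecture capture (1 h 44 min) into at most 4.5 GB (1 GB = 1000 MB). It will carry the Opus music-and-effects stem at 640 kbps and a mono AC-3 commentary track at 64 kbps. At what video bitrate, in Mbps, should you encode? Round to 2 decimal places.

5.07 Mbps

Budget: 4.5 GB = 36000.0 Mb.
1 h 44 min = 104 min = 6240 s
Total bitrate budget: 36000.0 Mb / 6240 s = 5.769 Mbps.
Audio total: 640 + 64 = 704 kbps = 0.704 Mbps.
Video: 5.769 − 0.704 = 5.065 Mbps.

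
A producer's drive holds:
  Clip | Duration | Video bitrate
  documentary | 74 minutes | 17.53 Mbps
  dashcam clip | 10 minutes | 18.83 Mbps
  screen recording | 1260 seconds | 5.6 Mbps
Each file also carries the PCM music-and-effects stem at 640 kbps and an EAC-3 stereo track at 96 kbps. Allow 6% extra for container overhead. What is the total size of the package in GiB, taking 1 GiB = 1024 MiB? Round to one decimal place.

Audio total: 640 + 96 = 736 kbps = 0.736 Mbps.
documentary: 18.266 Mbps × 4440 s × 1.06 = 85967.1 Mb
dashcam clip: 19.566 Mbps × 600 s × 1.06 = 12444.0 Mb
screen recording: 6.336 Mbps × 1260 s × 1.06 = 8462.4 Mb
Total: 106873.4 Mb = 13359.2 MB.
= 12.44 GiB.

12.4 GiB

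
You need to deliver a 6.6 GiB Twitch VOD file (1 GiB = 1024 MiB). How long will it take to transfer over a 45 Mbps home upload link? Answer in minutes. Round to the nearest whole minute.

21 minutes

File: 6.6 GiB = 56693.6 Mb.
At 45 Mbps: 56693.6 / 45 = 1259.9 s ≈ 21 minutes.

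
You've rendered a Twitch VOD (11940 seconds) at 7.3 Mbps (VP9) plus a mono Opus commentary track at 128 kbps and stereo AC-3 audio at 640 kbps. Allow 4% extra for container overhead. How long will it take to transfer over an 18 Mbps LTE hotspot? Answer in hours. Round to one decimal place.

Audio total: 128 + 640 = 768 kbps = 0.768 Mbps.
Total bitrate: 8.068 Mbps.
File: 8.068 Mbps × 11940 s = 96331.9 Mb.
With 4% container overhead: ×1.04. → 100185.2 Mb.
At 18 Mbps: 100185.2 / 18 = 5565.8 s ≈ 1.55 hours.

1.5 hours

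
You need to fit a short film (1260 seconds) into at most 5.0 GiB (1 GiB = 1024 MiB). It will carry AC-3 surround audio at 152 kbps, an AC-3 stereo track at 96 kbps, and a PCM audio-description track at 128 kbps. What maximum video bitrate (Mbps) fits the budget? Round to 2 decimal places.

33.71 Mbps

Budget: 5.0 GiB = 42949.7 Mb.
Total bitrate budget: 42949.7 Mb / 1260 s = 34.087 Mbps.
Audio total: 152 + 96 + 128 = 376 kbps = 0.376 Mbps.
Video: 34.087 − 0.376 = 33.711 Mbps.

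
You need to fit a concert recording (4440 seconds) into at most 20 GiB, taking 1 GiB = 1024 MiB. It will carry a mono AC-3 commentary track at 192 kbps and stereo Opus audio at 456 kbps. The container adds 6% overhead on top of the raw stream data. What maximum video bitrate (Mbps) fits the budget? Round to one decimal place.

Budget: 20 GiB = 171798.7 Mb.
Stream payload after overhead: 171798.7 / 1.06 = 162074.2 Mb.
Total bitrate budget: 162074.2 Mb / 4440 s = 36.503 Mbps.
Audio total: 192 + 456 = 648 kbps = 0.648 Mbps.
Video: 36.503 − 0.648 = 35.855 Mbps.

35.9 Mbps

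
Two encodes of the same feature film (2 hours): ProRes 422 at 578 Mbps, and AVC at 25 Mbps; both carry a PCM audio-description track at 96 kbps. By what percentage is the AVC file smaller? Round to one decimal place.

95.7%

2 h = 7200 s
Audio: 96 kbps = 0.096 Mbps.
ProRes 422: 578.096 Mbps × 7200 s = 4162291.2 Mb = 520.286 GB.
AVC: 25.096 Mbps × 7200 s = 180691.2 Mb = 22.586 GB.
Reduction: (1 − 22.586/520.286) × 100 = 95.66%.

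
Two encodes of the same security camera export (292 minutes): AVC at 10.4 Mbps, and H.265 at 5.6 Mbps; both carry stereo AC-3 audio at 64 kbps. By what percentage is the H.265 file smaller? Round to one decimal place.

45.9%

292 min = 17520 s
Audio: 64 kbps = 0.064 Mbps.
AVC: 10.464 Mbps × 17520 s = 183329.3 Mb = 21.342 GiB.
H.265: 5.664 Mbps × 17520 s = 99233.3 Mb = 11.552 GiB.
Reduction: (1 − 11.552/21.342) × 100 = 45.87%.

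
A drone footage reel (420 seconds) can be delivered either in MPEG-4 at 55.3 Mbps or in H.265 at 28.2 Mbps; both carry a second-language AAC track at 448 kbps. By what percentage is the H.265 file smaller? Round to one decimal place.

Audio: 448 kbps = 0.448 Mbps.
MPEG-4: 55.748 Mbps × 420 s = 23414.2 Mb = 2.927 GB.
H.265: 28.648 Mbps × 420 s = 12032.2 Mb = 1.504 GB.
Reduction: (1 − 1.504/2.927) × 100 = 48.61%.

48.6%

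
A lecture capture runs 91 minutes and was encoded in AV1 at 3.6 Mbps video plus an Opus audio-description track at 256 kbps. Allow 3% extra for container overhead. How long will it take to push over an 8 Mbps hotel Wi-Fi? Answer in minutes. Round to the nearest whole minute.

45 minutes

91 min = 5460 s
Audio: 256 kbps = 0.256 Mbps.
Total bitrate: 3.856 Mbps.
File: 3.856 Mbps × 5460 s = 21053.8 Mb.
With 3% container overhead: ×1.03. → 21685.4 Mb.
At 8 Mbps: 21685.4 / 8 = 2710.7 s ≈ 45.2 minutes.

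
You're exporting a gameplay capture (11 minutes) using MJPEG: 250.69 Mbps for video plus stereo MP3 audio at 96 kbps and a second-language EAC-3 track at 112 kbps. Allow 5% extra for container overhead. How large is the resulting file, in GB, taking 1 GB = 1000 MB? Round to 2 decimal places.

11 min = 660 s
Audio total: 96 + 112 = 208 kbps = 0.208 Mbps.
Total bitrate: 250.69 + 0.208 = 250.898 Mbps.
Stream data: 250.898 Mbps × 660 s = 165592.7 Mb.
With 5% container overhead: ×1.05.
173,872 Mb ÷ 8 = 21,734 MB → 21.73 GB.

21.73 GB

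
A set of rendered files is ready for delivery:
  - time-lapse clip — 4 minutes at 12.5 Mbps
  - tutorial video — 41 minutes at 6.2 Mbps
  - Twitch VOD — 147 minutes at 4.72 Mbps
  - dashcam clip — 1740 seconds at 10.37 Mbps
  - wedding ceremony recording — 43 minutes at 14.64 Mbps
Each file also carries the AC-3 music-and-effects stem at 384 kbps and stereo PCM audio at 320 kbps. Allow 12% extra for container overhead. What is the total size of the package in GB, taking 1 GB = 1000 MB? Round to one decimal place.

17.8 GB

Audio total: 384 + 320 = 704 kbps = 0.704 Mbps.
time-lapse clip: 13.204 Mbps × 240 s × 1.12 = 3549.2 Mb
tutorial video: 6.904 Mbps × 2460 s × 1.12 = 19021.9 Mb
Twitch VOD: 5.424 Mbps × 8820 s × 1.12 = 53580.4 Mb
dashcam clip: 11.074 Mbps × 1740 s × 1.12 = 21581.0 Mb
wedding ceremony recording: 15.344 Mbps × 2580 s × 1.12 = 44338.0 Mb
Total: 142070.6 Mb = 17758.8 MB.
= 17.76 GB.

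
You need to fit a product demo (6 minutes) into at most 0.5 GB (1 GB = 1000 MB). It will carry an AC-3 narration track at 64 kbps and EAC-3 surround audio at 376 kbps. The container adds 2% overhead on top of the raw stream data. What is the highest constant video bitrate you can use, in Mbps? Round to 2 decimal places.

Budget: 0.5 GB = 4000.0 Mb.
Stream payload after overhead: 4000.0 / 1.02 = 3921.6 Mb.
6 min = 360 s
Total bitrate budget: 3921.6 Mb / 360 s = 10.893 Mbps.
Audio total: 64 + 376 = 440 kbps = 0.440 Mbps.
Video: 10.893 − 0.440 = 10.453 Mbps.

10.45 Mbps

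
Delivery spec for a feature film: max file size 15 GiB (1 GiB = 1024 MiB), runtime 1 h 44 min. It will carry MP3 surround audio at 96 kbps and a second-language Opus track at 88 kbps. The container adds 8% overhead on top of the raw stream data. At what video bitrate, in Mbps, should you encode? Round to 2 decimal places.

18.94 Mbps

Budget: 15 GiB = 128849.0 Mb.
Stream payload after overhead: 128849.0 / 1.08 = 119304.6 Mb.
1 h 44 min = 104 min = 6240 s
Total bitrate budget: 119304.6 Mb / 6240 s = 19.119 Mbps.
Audio total: 96 + 88 = 184 kbps = 0.184 Mbps.
Video: 19.119 − 0.184 = 18.935 Mbps.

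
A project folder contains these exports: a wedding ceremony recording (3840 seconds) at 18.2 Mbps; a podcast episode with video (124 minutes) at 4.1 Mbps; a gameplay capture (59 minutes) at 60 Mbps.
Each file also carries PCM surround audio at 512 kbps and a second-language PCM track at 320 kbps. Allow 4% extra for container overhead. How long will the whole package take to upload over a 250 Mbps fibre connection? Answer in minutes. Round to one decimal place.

Audio total: 512 + 320 = 832 kbps = 0.832 Mbps.
wedding ceremony recording: 19.032 Mbps × 3840 s × 1.04 = 76006.2 Mb
podcast episode with video: 4.932 Mbps × 7440 s × 1.04 = 38161.8 Mb
gameplay capture: 60.832 Mbps × 3540 s × 1.04 = 223959.1 Mb
Total: 338127.1 Mb = 42265.9 MB.
At 250 Mbps: 338127.1 / 250 = 1353 s ≈ 22.5 minutes.

22.5 minutes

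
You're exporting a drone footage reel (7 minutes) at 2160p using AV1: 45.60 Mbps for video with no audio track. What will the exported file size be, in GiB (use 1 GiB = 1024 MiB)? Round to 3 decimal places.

2.230 GiB

7 min = 420 s
Total bitrate: 45.60 Mbps.
Stream data: 45.600 Mbps × 420 s = 19152.0 Mb.
19,152 Mb = 2,394,000,000 bytes ÷ 1,073,741,824 = 2.230 GiB.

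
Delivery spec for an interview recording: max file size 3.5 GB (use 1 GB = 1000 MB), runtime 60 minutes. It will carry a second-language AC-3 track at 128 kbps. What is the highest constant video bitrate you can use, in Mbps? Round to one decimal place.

7.6 Mbps

Budget: 3.5 GB = 28000.0 Mb.
60 min = 3600 s
Total bitrate budget: 28000.0 Mb / 3600 s = 7.778 Mbps.
Audio: 128 kbps = 0.128 Mbps.
Video: 7.778 − 0.128 = 7.650 Mbps.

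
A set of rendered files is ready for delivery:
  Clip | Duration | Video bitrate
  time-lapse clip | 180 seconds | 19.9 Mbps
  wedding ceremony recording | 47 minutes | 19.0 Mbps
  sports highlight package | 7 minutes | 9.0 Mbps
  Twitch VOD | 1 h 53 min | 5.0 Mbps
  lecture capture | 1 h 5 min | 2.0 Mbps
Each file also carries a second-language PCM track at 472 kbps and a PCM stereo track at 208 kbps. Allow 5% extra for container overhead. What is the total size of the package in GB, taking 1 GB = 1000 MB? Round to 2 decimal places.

14.73 GB

Audio total: 472 + 208 = 680 kbps = 0.680 Mbps.
time-lapse clip: 20.580 Mbps × 180 s × 1.05 = 3889.6 Mb
wedding ceremony recording: 19.680 Mbps × 2820 s × 1.05 = 58272.5 Mb
sports highlight package: 9.680 Mbps × 420 s × 1.05 = 4268.9 Mb
Twitch VOD: 5.680 Mbps × 6780 s × 1.05 = 40435.9 Mb
lecture capture: 2.680 Mbps × 3900 s × 1.05 = 10974.6 Mb
Total: 117841.5 Mb = 14730.2 MB.
= 14.73 GB.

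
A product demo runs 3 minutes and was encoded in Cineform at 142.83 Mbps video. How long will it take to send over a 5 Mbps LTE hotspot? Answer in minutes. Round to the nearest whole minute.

3 min = 180 s
File: 142.830 Mbps × 180 s = 25709.4 Mb.
At 5 Mbps: 25709.4 / 5 = 5141.9 s ≈ 85.7 minutes.

86 minutes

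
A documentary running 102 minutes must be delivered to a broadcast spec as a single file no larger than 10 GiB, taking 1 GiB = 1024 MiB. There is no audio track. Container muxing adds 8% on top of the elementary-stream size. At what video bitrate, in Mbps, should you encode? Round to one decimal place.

Budget: 10 GiB = 85899.3 Mb.
Stream payload after overhead: 85899.3 / 1.08 = 79536.4 Mb.
102 min = 6120 s
Total bitrate budget: 79536.4 Mb / 6120 s = 12.996 Mbps.

13.0 Mbps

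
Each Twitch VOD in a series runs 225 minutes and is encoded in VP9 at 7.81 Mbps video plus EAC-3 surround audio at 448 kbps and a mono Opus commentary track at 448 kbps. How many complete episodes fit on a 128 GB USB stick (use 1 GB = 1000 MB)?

225 min = 13500 s
Audio total: 448 + 448 = 896 kbps = 0.896 Mbps.
Total bitrate: 8.706 Mbps.
Per item: 8.706 Mbps × 13500 s = 117,531 Mb = 14,691 MB.
Capacity: 128 GB = 1,024,000 Mb; 8.71 items → 8 complete.

8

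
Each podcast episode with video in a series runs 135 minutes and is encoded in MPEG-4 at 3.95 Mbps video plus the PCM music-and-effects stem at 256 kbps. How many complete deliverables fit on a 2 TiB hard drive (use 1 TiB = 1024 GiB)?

516

135 min = 8100 s
Audio: 256 kbps = 0.256 Mbps.
Total bitrate: 4.206 Mbps.
Per item: 4.206 Mbps × 8100 s = 34,069 Mb = 4,259 MB.
Capacity: 2 TiB = 17,592,186 Mb; 516.38 items → 516 complete.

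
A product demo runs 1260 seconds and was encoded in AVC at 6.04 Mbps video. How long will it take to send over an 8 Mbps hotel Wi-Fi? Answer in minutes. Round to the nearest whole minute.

16 minutes

File: 6.040 Mbps × 1260 s = 7610.4 Mb.
At 8 Mbps: 7610.4 / 8 = 951.3 s ≈ 15.9 minutes.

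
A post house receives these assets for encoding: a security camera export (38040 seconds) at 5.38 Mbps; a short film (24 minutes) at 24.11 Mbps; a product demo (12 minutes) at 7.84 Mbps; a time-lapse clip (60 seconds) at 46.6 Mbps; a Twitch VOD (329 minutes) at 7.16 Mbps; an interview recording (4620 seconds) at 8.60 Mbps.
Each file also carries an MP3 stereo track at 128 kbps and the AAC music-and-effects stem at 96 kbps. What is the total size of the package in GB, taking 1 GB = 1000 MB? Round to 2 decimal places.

Audio total: 128 + 96 = 224 kbps = 0.224 Mbps.
security camera export: 5.604 Mbps × 38040 s = 213176.2 Mb
short film: 24.334 Mbps × 1440 s = 35041.0 Mb
product demo: 8.064 Mbps × 720 s = 5806.1 Mb
time-lapse clip: 46.824 Mbps × 60 s = 2809.4 Mb
Twitch VOD: 7.384 Mbps × 19740 s = 145760.2 Mb
interview recording: 8.824 Mbps × 4620 s = 40766.9 Mb
Total: 443359.7 Mb = 55420.0 MB.
= 55.42 GB.

55.42 GB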